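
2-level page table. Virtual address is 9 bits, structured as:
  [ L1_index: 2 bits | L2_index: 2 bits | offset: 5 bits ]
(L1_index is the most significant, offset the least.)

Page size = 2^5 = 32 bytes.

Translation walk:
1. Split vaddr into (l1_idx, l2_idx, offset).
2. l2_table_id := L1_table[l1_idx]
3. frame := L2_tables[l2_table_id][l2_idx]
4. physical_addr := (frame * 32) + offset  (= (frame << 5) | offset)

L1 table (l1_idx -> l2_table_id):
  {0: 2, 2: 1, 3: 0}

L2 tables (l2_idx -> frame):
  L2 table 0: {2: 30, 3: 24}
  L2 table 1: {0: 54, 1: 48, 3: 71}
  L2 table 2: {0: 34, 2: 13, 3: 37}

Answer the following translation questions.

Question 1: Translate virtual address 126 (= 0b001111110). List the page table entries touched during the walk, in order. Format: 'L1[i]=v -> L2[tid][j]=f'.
Answer: L1[0]=2 -> L2[2][3]=37

Derivation:
vaddr = 126 = 0b001111110
Split: l1_idx=0, l2_idx=3, offset=30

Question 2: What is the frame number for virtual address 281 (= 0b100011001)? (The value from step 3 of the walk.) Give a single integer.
Answer: 54

Derivation:
vaddr = 281: l1_idx=2, l2_idx=0
L1[2] = 1; L2[1][0] = 54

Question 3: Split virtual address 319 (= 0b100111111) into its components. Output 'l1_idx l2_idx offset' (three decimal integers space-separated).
vaddr = 319 = 0b100111111
  top 2 bits -> l1_idx = 2
  next 2 bits -> l2_idx = 1
  bottom 5 bits -> offset = 31

Answer: 2 1 31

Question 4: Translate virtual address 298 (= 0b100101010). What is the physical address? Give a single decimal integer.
vaddr = 298 = 0b100101010
Split: l1_idx=2, l2_idx=1, offset=10
L1[2] = 1
L2[1][1] = 48
paddr = 48 * 32 + 10 = 1546

Answer: 1546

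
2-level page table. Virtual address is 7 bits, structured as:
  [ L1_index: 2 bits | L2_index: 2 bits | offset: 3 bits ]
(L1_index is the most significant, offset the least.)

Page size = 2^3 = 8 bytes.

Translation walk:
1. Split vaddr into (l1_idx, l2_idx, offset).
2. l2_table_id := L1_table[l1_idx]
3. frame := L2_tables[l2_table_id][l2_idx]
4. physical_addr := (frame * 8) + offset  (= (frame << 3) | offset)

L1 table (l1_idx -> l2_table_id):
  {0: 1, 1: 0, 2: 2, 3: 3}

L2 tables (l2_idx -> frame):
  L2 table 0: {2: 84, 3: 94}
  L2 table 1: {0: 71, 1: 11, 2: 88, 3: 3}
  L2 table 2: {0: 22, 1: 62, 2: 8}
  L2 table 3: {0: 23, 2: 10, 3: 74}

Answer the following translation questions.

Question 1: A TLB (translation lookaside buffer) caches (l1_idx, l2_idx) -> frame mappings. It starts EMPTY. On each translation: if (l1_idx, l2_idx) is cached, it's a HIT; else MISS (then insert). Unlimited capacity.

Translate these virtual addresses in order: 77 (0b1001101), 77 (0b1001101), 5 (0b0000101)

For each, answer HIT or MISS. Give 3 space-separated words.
vaddr=77: (2,1) not in TLB -> MISS, insert
vaddr=77: (2,1) in TLB -> HIT
vaddr=5: (0,0) not in TLB -> MISS, insert

Answer: MISS HIT MISS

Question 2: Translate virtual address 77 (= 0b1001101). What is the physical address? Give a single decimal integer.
Answer: 501

Derivation:
vaddr = 77 = 0b1001101
Split: l1_idx=2, l2_idx=1, offset=5
L1[2] = 2
L2[2][1] = 62
paddr = 62 * 8 + 5 = 501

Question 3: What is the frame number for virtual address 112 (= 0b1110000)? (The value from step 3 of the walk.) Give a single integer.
Answer: 10

Derivation:
vaddr = 112: l1_idx=3, l2_idx=2
L1[3] = 3; L2[3][2] = 10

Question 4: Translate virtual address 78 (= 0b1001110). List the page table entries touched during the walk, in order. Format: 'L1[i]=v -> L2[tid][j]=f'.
Answer: L1[2]=2 -> L2[2][1]=62

Derivation:
vaddr = 78 = 0b1001110
Split: l1_idx=2, l2_idx=1, offset=6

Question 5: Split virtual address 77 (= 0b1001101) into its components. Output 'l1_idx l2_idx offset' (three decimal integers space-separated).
Answer: 2 1 5

Derivation:
vaddr = 77 = 0b1001101
  top 2 bits -> l1_idx = 2
  next 2 bits -> l2_idx = 1
  bottom 3 bits -> offset = 5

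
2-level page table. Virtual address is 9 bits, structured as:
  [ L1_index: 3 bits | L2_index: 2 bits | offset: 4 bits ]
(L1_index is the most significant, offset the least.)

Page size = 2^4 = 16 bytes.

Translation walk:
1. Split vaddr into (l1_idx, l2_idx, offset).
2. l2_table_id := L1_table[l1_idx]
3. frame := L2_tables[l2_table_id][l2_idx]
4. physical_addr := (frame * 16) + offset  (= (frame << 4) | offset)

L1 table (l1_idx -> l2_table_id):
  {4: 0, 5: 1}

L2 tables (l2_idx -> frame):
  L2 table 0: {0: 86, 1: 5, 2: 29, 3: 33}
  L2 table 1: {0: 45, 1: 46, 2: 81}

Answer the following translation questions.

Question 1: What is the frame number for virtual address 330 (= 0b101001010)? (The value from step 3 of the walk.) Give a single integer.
Answer: 45

Derivation:
vaddr = 330: l1_idx=5, l2_idx=0
L1[5] = 1; L2[1][0] = 45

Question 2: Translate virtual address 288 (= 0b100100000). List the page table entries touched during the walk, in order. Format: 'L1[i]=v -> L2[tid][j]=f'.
Answer: L1[4]=0 -> L2[0][2]=29

Derivation:
vaddr = 288 = 0b100100000
Split: l1_idx=4, l2_idx=2, offset=0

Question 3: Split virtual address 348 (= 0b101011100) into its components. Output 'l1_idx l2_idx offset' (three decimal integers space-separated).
Answer: 5 1 12

Derivation:
vaddr = 348 = 0b101011100
  top 3 bits -> l1_idx = 5
  next 2 bits -> l2_idx = 1
  bottom 4 bits -> offset = 12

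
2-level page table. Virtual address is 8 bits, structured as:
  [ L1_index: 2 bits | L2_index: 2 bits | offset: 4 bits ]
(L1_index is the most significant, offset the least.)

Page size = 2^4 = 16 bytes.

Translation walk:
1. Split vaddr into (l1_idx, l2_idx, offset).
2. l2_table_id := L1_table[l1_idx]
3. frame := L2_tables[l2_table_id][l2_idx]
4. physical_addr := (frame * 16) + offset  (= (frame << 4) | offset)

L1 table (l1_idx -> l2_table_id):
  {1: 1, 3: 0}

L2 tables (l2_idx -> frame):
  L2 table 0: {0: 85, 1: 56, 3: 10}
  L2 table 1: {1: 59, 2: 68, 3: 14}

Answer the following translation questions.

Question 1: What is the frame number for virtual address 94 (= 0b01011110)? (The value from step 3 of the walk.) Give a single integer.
vaddr = 94: l1_idx=1, l2_idx=1
L1[1] = 1; L2[1][1] = 59

Answer: 59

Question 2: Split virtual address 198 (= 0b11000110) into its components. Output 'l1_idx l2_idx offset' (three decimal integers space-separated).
Answer: 3 0 6

Derivation:
vaddr = 198 = 0b11000110
  top 2 bits -> l1_idx = 3
  next 2 bits -> l2_idx = 0
  bottom 4 bits -> offset = 6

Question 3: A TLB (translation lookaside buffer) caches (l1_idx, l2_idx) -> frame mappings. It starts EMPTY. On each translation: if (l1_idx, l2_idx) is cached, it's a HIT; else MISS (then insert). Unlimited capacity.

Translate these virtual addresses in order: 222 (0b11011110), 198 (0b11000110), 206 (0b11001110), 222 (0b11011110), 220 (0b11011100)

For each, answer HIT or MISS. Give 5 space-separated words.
vaddr=222: (3,1) not in TLB -> MISS, insert
vaddr=198: (3,0) not in TLB -> MISS, insert
vaddr=206: (3,0) in TLB -> HIT
vaddr=222: (3,1) in TLB -> HIT
vaddr=220: (3,1) in TLB -> HIT

Answer: MISS MISS HIT HIT HIT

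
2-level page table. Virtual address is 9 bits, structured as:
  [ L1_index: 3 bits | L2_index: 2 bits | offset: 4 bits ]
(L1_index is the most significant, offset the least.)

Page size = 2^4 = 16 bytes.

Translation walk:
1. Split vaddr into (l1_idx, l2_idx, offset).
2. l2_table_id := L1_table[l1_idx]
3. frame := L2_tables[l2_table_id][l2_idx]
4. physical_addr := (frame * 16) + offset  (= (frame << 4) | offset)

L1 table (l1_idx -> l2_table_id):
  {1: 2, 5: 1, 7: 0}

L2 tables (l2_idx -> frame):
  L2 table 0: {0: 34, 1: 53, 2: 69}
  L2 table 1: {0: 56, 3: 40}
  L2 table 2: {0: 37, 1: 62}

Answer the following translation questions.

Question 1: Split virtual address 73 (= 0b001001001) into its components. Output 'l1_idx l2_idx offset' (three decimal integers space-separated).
Answer: 1 0 9

Derivation:
vaddr = 73 = 0b001001001
  top 3 bits -> l1_idx = 1
  next 2 bits -> l2_idx = 0
  bottom 4 bits -> offset = 9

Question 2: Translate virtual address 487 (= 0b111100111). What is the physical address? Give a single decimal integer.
vaddr = 487 = 0b111100111
Split: l1_idx=7, l2_idx=2, offset=7
L1[7] = 0
L2[0][2] = 69
paddr = 69 * 16 + 7 = 1111

Answer: 1111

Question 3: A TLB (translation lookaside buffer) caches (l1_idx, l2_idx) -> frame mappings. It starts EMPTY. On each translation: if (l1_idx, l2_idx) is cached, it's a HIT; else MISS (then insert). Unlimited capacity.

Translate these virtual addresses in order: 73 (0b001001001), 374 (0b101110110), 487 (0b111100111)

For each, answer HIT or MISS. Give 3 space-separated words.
vaddr=73: (1,0) not in TLB -> MISS, insert
vaddr=374: (5,3) not in TLB -> MISS, insert
vaddr=487: (7,2) not in TLB -> MISS, insert

Answer: MISS MISS MISS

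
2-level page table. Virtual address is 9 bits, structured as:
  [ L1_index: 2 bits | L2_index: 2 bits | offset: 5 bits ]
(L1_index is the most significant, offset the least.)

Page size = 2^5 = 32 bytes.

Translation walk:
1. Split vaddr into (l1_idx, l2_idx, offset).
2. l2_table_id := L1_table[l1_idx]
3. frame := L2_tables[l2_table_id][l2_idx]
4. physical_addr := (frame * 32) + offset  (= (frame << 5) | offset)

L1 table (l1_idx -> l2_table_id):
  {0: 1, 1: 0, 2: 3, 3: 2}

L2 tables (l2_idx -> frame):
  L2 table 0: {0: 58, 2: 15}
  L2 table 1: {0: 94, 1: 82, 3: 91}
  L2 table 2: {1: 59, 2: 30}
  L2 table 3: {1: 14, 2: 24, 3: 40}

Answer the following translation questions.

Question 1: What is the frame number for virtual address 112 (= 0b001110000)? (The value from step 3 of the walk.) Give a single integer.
vaddr = 112: l1_idx=0, l2_idx=3
L1[0] = 1; L2[1][3] = 91

Answer: 91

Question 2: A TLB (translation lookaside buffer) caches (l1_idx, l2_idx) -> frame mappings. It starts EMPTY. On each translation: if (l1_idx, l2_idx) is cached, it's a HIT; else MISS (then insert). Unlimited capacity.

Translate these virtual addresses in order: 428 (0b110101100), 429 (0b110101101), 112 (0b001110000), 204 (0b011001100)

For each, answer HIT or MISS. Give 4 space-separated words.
vaddr=428: (3,1) not in TLB -> MISS, insert
vaddr=429: (3,1) in TLB -> HIT
vaddr=112: (0,3) not in TLB -> MISS, insert
vaddr=204: (1,2) not in TLB -> MISS, insert

Answer: MISS HIT MISS MISS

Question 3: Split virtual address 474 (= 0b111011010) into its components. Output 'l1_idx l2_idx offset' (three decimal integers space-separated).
vaddr = 474 = 0b111011010
  top 2 bits -> l1_idx = 3
  next 2 bits -> l2_idx = 2
  bottom 5 bits -> offset = 26

Answer: 3 2 26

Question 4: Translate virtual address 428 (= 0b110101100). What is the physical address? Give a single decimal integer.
vaddr = 428 = 0b110101100
Split: l1_idx=3, l2_idx=1, offset=12
L1[3] = 2
L2[2][1] = 59
paddr = 59 * 32 + 12 = 1900

Answer: 1900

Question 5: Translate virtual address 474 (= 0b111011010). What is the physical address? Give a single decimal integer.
Answer: 986

Derivation:
vaddr = 474 = 0b111011010
Split: l1_idx=3, l2_idx=2, offset=26
L1[3] = 2
L2[2][2] = 30
paddr = 30 * 32 + 26 = 986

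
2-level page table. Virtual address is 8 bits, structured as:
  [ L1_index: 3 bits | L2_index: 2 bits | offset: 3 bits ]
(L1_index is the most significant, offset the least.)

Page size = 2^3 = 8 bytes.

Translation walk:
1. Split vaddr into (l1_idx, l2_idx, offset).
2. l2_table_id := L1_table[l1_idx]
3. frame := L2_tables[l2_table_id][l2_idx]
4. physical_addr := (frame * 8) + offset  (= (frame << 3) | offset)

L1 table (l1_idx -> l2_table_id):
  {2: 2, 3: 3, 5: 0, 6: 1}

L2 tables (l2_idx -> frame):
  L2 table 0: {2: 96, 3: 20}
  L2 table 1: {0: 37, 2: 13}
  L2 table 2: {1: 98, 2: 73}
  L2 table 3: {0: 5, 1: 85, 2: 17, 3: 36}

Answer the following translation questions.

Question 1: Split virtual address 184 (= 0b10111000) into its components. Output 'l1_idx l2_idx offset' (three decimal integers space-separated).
vaddr = 184 = 0b10111000
  top 3 bits -> l1_idx = 5
  next 2 bits -> l2_idx = 3
  bottom 3 bits -> offset = 0

Answer: 5 3 0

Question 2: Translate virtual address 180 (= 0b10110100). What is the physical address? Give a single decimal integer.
vaddr = 180 = 0b10110100
Split: l1_idx=5, l2_idx=2, offset=4
L1[5] = 0
L2[0][2] = 96
paddr = 96 * 8 + 4 = 772

Answer: 772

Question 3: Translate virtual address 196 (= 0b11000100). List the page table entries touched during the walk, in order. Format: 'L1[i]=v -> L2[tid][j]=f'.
Answer: L1[6]=1 -> L2[1][0]=37

Derivation:
vaddr = 196 = 0b11000100
Split: l1_idx=6, l2_idx=0, offset=4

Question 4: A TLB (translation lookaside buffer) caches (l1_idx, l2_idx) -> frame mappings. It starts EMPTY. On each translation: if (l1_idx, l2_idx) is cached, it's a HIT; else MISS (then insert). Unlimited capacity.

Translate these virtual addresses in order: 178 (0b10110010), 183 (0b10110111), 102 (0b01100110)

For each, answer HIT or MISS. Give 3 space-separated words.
vaddr=178: (5,2) not in TLB -> MISS, insert
vaddr=183: (5,2) in TLB -> HIT
vaddr=102: (3,0) not in TLB -> MISS, insert

Answer: MISS HIT MISS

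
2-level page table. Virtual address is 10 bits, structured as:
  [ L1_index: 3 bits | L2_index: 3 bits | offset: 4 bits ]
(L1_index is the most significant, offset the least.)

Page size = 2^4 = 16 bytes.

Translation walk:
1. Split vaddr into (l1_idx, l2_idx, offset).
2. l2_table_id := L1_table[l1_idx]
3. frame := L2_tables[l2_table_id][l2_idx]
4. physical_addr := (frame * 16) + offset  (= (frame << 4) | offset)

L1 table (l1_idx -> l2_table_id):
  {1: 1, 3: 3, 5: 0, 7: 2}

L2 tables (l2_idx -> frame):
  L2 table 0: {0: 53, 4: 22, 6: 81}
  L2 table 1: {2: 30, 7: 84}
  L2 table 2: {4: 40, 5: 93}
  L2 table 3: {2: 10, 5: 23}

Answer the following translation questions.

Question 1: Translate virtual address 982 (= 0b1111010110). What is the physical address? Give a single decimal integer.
vaddr = 982 = 0b1111010110
Split: l1_idx=7, l2_idx=5, offset=6
L1[7] = 2
L2[2][5] = 93
paddr = 93 * 16 + 6 = 1494

Answer: 1494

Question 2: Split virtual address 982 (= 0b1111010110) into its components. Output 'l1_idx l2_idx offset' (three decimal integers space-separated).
vaddr = 982 = 0b1111010110
  top 3 bits -> l1_idx = 7
  next 3 bits -> l2_idx = 5
  bottom 4 bits -> offset = 6

Answer: 7 5 6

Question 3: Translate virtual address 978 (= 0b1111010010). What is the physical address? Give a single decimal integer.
vaddr = 978 = 0b1111010010
Split: l1_idx=7, l2_idx=5, offset=2
L1[7] = 2
L2[2][5] = 93
paddr = 93 * 16 + 2 = 1490

Answer: 1490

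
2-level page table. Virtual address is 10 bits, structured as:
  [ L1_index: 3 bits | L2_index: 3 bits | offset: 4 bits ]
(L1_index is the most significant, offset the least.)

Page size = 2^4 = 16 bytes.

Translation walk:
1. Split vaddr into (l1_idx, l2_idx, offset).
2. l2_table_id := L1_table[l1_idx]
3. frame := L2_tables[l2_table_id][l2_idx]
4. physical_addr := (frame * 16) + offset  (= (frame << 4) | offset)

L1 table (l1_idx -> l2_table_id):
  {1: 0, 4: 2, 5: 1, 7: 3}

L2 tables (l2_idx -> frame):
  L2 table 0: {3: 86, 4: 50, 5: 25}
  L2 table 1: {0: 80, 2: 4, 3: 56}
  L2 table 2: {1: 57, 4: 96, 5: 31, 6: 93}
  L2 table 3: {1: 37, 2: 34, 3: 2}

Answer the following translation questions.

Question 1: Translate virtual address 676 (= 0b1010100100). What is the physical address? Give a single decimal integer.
vaddr = 676 = 0b1010100100
Split: l1_idx=5, l2_idx=2, offset=4
L1[5] = 1
L2[1][2] = 4
paddr = 4 * 16 + 4 = 68

Answer: 68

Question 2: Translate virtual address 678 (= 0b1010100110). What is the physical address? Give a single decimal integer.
Answer: 70

Derivation:
vaddr = 678 = 0b1010100110
Split: l1_idx=5, l2_idx=2, offset=6
L1[5] = 1
L2[1][2] = 4
paddr = 4 * 16 + 6 = 70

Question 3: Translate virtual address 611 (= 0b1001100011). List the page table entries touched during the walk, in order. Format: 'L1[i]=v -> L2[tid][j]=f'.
vaddr = 611 = 0b1001100011
Split: l1_idx=4, l2_idx=6, offset=3

Answer: L1[4]=2 -> L2[2][6]=93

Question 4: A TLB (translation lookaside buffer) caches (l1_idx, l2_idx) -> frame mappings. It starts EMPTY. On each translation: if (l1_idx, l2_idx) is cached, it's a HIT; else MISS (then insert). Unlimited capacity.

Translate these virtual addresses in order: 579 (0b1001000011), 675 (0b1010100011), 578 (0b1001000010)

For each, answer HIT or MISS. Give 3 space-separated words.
Answer: MISS MISS HIT

Derivation:
vaddr=579: (4,4) not in TLB -> MISS, insert
vaddr=675: (5,2) not in TLB -> MISS, insert
vaddr=578: (4,4) in TLB -> HIT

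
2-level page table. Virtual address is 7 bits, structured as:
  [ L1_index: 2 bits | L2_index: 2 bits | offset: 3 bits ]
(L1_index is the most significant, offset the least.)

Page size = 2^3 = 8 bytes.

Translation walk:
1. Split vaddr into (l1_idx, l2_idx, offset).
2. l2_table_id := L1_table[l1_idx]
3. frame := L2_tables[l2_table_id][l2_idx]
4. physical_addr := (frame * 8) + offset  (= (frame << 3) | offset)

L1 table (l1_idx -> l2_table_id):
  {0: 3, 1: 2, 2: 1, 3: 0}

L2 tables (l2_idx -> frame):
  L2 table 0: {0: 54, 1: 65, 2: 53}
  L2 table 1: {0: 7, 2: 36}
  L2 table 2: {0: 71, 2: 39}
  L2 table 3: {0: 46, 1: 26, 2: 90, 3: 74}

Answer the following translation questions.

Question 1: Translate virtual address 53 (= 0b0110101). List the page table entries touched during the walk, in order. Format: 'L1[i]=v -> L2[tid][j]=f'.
vaddr = 53 = 0b0110101
Split: l1_idx=1, l2_idx=2, offset=5

Answer: L1[1]=2 -> L2[2][2]=39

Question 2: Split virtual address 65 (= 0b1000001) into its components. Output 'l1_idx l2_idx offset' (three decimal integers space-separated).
vaddr = 65 = 0b1000001
  top 2 bits -> l1_idx = 2
  next 2 bits -> l2_idx = 0
  bottom 3 bits -> offset = 1

Answer: 2 0 1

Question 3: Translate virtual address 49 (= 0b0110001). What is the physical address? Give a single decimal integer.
vaddr = 49 = 0b0110001
Split: l1_idx=1, l2_idx=2, offset=1
L1[1] = 2
L2[2][2] = 39
paddr = 39 * 8 + 1 = 313

Answer: 313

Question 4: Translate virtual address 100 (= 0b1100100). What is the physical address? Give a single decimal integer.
vaddr = 100 = 0b1100100
Split: l1_idx=3, l2_idx=0, offset=4
L1[3] = 0
L2[0][0] = 54
paddr = 54 * 8 + 4 = 436

Answer: 436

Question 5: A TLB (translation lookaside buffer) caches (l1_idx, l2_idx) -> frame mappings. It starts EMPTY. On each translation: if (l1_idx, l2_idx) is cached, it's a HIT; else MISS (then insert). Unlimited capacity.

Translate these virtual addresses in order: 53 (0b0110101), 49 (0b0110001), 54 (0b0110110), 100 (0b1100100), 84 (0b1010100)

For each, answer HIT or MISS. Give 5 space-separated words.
Answer: MISS HIT HIT MISS MISS

Derivation:
vaddr=53: (1,2) not in TLB -> MISS, insert
vaddr=49: (1,2) in TLB -> HIT
vaddr=54: (1,2) in TLB -> HIT
vaddr=100: (3,0) not in TLB -> MISS, insert
vaddr=84: (2,2) not in TLB -> MISS, insert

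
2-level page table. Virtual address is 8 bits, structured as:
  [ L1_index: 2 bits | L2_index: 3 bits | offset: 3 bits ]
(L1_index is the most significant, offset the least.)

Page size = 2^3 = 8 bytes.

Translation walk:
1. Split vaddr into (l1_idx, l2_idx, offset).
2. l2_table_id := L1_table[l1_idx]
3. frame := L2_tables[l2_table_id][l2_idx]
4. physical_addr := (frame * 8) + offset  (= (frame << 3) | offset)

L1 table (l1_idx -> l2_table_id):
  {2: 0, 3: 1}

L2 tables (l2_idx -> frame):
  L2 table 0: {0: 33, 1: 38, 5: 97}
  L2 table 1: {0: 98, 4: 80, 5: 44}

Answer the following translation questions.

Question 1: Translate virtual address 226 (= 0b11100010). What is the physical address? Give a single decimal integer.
Answer: 642

Derivation:
vaddr = 226 = 0b11100010
Split: l1_idx=3, l2_idx=4, offset=2
L1[3] = 1
L2[1][4] = 80
paddr = 80 * 8 + 2 = 642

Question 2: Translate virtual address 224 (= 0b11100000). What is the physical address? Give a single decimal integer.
vaddr = 224 = 0b11100000
Split: l1_idx=3, l2_idx=4, offset=0
L1[3] = 1
L2[1][4] = 80
paddr = 80 * 8 + 0 = 640

Answer: 640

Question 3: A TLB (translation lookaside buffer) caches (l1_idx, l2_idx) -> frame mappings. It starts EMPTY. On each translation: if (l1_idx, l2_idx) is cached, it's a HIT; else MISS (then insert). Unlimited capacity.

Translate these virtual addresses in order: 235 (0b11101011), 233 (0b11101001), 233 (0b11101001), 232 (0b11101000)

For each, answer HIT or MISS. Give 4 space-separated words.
Answer: MISS HIT HIT HIT

Derivation:
vaddr=235: (3,5) not in TLB -> MISS, insert
vaddr=233: (3,5) in TLB -> HIT
vaddr=233: (3,5) in TLB -> HIT
vaddr=232: (3,5) in TLB -> HIT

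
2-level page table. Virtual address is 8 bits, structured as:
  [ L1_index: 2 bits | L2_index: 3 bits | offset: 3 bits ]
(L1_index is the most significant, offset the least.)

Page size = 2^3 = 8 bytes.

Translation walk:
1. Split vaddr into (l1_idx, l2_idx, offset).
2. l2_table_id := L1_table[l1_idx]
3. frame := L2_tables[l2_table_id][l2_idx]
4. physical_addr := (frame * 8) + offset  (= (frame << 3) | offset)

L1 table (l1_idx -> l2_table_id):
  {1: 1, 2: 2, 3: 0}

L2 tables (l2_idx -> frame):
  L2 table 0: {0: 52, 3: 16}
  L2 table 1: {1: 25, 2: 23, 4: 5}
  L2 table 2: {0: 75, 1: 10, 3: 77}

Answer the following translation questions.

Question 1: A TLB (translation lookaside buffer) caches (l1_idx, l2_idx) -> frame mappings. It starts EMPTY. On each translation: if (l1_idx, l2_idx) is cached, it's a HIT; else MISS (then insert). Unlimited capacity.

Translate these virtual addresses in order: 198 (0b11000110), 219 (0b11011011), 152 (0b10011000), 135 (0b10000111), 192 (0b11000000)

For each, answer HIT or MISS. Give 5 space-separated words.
vaddr=198: (3,0) not in TLB -> MISS, insert
vaddr=219: (3,3) not in TLB -> MISS, insert
vaddr=152: (2,3) not in TLB -> MISS, insert
vaddr=135: (2,0) not in TLB -> MISS, insert
vaddr=192: (3,0) in TLB -> HIT

Answer: MISS MISS MISS MISS HIT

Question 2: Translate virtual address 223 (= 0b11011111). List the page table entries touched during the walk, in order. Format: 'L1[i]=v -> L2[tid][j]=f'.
vaddr = 223 = 0b11011111
Split: l1_idx=3, l2_idx=3, offset=7

Answer: L1[3]=0 -> L2[0][3]=16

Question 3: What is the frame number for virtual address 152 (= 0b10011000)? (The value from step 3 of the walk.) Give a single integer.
Answer: 77

Derivation:
vaddr = 152: l1_idx=2, l2_idx=3
L1[2] = 2; L2[2][3] = 77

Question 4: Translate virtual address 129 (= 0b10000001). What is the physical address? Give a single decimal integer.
vaddr = 129 = 0b10000001
Split: l1_idx=2, l2_idx=0, offset=1
L1[2] = 2
L2[2][0] = 75
paddr = 75 * 8 + 1 = 601

Answer: 601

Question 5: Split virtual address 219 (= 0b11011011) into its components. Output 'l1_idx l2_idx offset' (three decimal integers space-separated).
Answer: 3 3 3

Derivation:
vaddr = 219 = 0b11011011
  top 2 bits -> l1_idx = 3
  next 3 bits -> l2_idx = 3
  bottom 3 bits -> offset = 3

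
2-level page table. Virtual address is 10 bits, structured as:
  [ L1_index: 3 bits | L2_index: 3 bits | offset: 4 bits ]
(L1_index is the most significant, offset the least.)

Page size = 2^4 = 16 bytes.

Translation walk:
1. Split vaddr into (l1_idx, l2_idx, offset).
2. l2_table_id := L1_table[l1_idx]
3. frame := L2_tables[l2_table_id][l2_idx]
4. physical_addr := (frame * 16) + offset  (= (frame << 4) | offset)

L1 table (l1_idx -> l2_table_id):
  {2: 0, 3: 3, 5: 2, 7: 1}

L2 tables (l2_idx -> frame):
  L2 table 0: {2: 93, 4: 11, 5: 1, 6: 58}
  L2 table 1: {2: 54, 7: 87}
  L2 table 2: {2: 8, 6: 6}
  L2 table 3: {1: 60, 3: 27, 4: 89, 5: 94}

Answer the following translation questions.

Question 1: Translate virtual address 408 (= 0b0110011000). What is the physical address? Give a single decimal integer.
Answer: 968

Derivation:
vaddr = 408 = 0b0110011000
Split: l1_idx=3, l2_idx=1, offset=8
L1[3] = 3
L2[3][1] = 60
paddr = 60 * 16 + 8 = 968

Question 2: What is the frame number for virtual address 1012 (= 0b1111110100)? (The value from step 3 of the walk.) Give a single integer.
Answer: 87

Derivation:
vaddr = 1012: l1_idx=7, l2_idx=7
L1[7] = 1; L2[1][7] = 87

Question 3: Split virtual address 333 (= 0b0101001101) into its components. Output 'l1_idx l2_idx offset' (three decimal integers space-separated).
vaddr = 333 = 0b0101001101
  top 3 bits -> l1_idx = 2
  next 3 bits -> l2_idx = 4
  bottom 4 bits -> offset = 13

Answer: 2 4 13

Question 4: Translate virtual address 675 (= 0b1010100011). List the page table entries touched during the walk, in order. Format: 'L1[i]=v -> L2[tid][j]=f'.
Answer: L1[5]=2 -> L2[2][2]=8

Derivation:
vaddr = 675 = 0b1010100011
Split: l1_idx=5, l2_idx=2, offset=3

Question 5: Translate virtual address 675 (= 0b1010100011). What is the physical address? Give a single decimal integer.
vaddr = 675 = 0b1010100011
Split: l1_idx=5, l2_idx=2, offset=3
L1[5] = 2
L2[2][2] = 8
paddr = 8 * 16 + 3 = 131

Answer: 131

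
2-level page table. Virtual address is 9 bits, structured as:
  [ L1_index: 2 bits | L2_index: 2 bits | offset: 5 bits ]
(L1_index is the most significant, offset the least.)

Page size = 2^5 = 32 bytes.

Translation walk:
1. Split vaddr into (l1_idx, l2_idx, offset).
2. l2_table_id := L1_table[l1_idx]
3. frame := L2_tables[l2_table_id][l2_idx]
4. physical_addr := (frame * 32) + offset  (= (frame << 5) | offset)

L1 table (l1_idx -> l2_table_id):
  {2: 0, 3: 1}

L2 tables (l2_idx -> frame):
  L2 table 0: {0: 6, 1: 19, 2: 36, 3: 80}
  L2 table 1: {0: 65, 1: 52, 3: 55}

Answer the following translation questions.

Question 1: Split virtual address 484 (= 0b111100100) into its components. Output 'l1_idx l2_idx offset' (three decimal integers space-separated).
vaddr = 484 = 0b111100100
  top 2 bits -> l1_idx = 3
  next 2 bits -> l2_idx = 3
  bottom 5 bits -> offset = 4

Answer: 3 3 4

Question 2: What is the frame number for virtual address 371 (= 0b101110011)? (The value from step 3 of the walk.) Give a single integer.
vaddr = 371: l1_idx=2, l2_idx=3
L1[2] = 0; L2[0][3] = 80

Answer: 80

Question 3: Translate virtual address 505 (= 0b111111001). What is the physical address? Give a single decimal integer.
Answer: 1785

Derivation:
vaddr = 505 = 0b111111001
Split: l1_idx=3, l2_idx=3, offset=25
L1[3] = 1
L2[1][3] = 55
paddr = 55 * 32 + 25 = 1785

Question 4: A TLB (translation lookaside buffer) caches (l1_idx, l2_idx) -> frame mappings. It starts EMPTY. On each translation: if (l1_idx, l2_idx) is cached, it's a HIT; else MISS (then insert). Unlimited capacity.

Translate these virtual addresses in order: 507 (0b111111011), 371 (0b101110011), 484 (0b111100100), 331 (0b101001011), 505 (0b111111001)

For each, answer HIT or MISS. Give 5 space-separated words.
vaddr=507: (3,3) not in TLB -> MISS, insert
vaddr=371: (2,3) not in TLB -> MISS, insert
vaddr=484: (3,3) in TLB -> HIT
vaddr=331: (2,2) not in TLB -> MISS, insert
vaddr=505: (3,3) in TLB -> HIT

Answer: MISS MISS HIT MISS HIT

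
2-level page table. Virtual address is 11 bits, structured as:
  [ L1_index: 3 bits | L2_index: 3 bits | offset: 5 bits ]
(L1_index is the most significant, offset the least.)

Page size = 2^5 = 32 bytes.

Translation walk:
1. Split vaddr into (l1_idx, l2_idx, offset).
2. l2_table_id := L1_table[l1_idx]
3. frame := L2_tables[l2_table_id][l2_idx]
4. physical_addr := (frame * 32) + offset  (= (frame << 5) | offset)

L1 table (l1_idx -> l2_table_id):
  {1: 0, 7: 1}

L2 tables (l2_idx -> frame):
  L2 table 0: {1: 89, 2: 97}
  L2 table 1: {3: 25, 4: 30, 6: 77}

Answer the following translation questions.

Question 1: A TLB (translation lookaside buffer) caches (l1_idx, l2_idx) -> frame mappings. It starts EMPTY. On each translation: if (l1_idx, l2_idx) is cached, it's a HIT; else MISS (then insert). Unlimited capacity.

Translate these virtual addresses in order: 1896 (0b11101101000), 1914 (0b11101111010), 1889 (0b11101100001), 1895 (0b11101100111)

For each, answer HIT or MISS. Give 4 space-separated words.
Answer: MISS HIT HIT HIT

Derivation:
vaddr=1896: (7,3) not in TLB -> MISS, insert
vaddr=1914: (7,3) in TLB -> HIT
vaddr=1889: (7,3) in TLB -> HIT
vaddr=1895: (7,3) in TLB -> HIT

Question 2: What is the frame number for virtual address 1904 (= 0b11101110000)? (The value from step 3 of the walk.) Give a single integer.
vaddr = 1904: l1_idx=7, l2_idx=3
L1[7] = 1; L2[1][3] = 25

Answer: 25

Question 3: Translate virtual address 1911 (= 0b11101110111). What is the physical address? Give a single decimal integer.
vaddr = 1911 = 0b11101110111
Split: l1_idx=7, l2_idx=3, offset=23
L1[7] = 1
L2[1][3] = 25
paddr = 25 * 32 + 23 = 823

Answer: 823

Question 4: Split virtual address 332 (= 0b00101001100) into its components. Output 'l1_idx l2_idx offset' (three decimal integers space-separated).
vaddr = 332 = 0b00101001100
  top 3 bits -> l1_idx = 1
  next 3 bits -> l2_idx = 2
  bottom 5 bits -> offset = 12

Answer: 1 2 12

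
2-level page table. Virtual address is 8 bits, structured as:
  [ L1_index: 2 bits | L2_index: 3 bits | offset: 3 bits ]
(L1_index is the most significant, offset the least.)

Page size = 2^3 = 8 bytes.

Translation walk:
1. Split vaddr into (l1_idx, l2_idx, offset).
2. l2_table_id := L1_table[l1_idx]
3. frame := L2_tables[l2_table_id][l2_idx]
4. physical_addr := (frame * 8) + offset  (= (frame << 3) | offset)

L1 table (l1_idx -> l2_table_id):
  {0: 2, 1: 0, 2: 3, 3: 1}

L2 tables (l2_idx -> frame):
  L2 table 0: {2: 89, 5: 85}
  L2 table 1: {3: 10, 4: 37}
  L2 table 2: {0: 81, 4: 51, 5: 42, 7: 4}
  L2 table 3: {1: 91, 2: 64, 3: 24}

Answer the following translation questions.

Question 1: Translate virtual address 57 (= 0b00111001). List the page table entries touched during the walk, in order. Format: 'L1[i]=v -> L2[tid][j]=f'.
vaddr = 57 = 0b00111001
Split: l1_idx=0, l2_idx=7, offset=1

Answer: L1[0]=2 -> L2[2][7]=4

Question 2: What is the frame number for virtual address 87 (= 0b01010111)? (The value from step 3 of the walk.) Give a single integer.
vaddr = 87: l1_idx=1, l2_idx=2
L1[1] = 0; L2[0][2] = 89

Answer: 89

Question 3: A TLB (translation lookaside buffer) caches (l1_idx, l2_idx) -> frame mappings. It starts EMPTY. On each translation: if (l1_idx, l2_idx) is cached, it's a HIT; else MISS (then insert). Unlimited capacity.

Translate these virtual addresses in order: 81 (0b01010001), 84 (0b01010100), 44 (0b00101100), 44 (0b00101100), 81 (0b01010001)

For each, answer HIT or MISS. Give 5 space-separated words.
vaddr=81: (1,2) not in TLB -> MISS, insert
vaddr=84: (1,2) in TLB -> HIT
vaddr=44: (0,5) not in TLB -> MISS, insert
vaddr=44: (0,5) in TLB -> HIT
vaddr=81: (1,2) in TLB -> HIT

Answer: MISS HIT MISS HIT HIT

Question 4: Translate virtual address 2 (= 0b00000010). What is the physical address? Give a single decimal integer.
Answer: 650

Derivation:
vaddr = 2 = 0b00000010
Split: l1_idx=0, l2_idx=0, offset=2
L1[0] = 2
L2[2][0] = 81
paddr = 81 * 8 + 2 = 650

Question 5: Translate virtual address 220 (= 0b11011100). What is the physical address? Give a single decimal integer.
vaddr = 220 = 0b11011100
Split: l1_idx=3, l2_idx=3, offset=4
L1[3] = 1
L2[1][3] = 10
paddr = 10 * 8 + 4 = 84

Answer: 84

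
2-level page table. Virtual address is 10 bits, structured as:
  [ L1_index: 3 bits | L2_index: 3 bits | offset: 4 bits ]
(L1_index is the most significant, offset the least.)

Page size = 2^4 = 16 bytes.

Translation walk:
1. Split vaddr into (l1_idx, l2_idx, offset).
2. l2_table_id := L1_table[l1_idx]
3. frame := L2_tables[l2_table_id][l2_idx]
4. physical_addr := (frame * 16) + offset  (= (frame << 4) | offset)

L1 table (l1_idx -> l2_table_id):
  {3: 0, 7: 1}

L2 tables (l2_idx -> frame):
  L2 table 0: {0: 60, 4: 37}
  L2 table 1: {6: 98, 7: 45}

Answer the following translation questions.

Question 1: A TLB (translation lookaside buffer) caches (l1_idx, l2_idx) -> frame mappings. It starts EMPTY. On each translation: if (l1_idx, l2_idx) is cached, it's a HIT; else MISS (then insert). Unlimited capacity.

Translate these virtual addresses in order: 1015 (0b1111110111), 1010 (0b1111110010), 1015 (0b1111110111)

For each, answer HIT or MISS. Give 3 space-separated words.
Answer: MISS HIT HIT

Derivation:
vaddr=1015: (7,7) not in TLB -> MISS, insert
vaddr=1010: (7,7) in TLB -> HIT
vaddr=1015: (7,7) in TLB -> HIT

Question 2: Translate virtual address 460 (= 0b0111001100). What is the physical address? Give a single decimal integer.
vaddr = 460 = 0b0111001100
Split: l1_idx=3, l2_idx=4, offset=12
L1[3] = 0
L2[0][4] = 37
paddr = 37 * 16 + 12 = 604

Answer: 604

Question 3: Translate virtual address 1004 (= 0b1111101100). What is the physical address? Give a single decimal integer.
Answer: 1580

Derivation:
vaddr = 1004 = 0b1111101100
Split: l1_idx=7, l2_idx=6, offset=12
L1[7] = 1
L2[1][6] = 98
paddr = 98 * 16 + 12 = 1580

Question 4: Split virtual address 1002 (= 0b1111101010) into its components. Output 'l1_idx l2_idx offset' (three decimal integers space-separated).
Answer: 7 6 10

Derivation:
vaddr = 1002 = 0b1111101010
  top 3 bits -> l1_idx = 7
  next 3 bits -> l2_idx = 6
  bottom 4 bits -> offset = 10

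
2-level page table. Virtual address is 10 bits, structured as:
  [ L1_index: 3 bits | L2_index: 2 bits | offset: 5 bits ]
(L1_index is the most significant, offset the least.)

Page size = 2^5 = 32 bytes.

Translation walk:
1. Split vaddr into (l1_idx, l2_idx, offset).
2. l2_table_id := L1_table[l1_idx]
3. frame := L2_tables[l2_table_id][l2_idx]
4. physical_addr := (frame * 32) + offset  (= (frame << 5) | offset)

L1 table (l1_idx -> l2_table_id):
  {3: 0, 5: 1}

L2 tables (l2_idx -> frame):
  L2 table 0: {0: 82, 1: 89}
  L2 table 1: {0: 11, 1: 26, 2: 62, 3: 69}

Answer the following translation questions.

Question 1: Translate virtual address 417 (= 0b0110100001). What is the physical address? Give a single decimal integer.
Answer: 2849

Derivation:
vaddr = 417 = 0b0110100001
Split: l1_idx=3, l2_idx=1, offset=1
L1[3] = 0
L2[0][1] = 89
paddr = 89 * 32 + 1 = 2849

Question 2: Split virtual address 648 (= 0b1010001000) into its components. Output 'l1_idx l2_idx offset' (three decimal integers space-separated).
Answer: 5 0 8

Derivation:
vaddr = 648 = 0b1010001000
  top 3 bits -> l1_idx = 5
  next 2 bits -> l2_idx = 0
  bottom 5 bits -> offset = 8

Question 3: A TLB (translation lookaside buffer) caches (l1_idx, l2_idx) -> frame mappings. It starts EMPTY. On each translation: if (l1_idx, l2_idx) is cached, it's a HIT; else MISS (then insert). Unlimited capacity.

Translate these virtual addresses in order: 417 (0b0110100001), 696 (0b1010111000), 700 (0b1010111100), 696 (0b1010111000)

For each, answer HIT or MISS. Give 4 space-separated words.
vaddr=417: (3,1) not in TLB -> MISS, insert
vaddr=696: (5,1) not in TLB -> MISS, insert
vaddr=700: (5,1) in TLB -> HIT
vaddr=696: (5,1) in TLB -> HIT

Answer: MISS MISS HIT HIT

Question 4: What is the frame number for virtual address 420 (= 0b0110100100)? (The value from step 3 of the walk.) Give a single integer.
Answer: 89

Derivation:
vaddr = 420: l1_idx=3, l2_idx=1
L1[3] = 0; L2[0][1] = 89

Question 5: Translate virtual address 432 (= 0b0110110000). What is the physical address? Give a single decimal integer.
Answer: 2864

Derivation:
vaddr = 432 = 0b0110110000
Split: l1_idx=3, l2_idx=1, offset=16
L1[3] = 0
L2[0][1] = 89
paddr = 89 * 32 + 16 = 2864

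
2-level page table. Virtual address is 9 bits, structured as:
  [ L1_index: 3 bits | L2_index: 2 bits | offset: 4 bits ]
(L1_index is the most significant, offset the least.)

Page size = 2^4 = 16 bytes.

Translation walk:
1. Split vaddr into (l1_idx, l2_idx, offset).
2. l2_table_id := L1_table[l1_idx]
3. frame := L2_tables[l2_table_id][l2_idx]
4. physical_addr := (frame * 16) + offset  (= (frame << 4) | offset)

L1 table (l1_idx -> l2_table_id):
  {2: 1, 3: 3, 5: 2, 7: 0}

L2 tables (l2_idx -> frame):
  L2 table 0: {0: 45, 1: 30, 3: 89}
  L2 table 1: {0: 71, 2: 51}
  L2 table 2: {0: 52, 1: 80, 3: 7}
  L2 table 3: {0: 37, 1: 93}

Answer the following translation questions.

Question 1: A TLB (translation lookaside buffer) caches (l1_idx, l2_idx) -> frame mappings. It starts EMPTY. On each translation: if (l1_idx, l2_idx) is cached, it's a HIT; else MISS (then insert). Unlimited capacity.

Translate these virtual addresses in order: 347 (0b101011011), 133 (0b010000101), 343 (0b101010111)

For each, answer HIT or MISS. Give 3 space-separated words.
Answer: MISS MISS HIT

Derivation:
vaddr=347: (5,1) not in TLB -> MISS, insert
vaddr=133: (2,0) not in TLB -> MISS, insert
vaddr=343: (5,1) in TLB -> HIT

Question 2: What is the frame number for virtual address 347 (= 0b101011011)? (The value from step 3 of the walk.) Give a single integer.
vaddr = 347: l1_idx=5, l2_idx=1
L1[5] = 2; L2[2][1] = 80

Answer: 80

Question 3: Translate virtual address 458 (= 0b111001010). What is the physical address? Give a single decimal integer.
Answer: 730

Derivation:
vaddr = 458 = 0b111001010
Split: l1_idx=7, l2_idx=0, offset=10
L1[7] = 0
L2[0][0] = 45
paddr = 45 * 16 + 10 = 730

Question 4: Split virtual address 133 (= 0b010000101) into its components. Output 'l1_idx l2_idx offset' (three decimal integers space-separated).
Answer: 2 0 5

Derivation:
vaddr = 133 = 0b010000101
  top 3 bits -> l1_idx = 2
  next 2 bits -> l2_idx = 0
  bottom 4 bits -> offset = 5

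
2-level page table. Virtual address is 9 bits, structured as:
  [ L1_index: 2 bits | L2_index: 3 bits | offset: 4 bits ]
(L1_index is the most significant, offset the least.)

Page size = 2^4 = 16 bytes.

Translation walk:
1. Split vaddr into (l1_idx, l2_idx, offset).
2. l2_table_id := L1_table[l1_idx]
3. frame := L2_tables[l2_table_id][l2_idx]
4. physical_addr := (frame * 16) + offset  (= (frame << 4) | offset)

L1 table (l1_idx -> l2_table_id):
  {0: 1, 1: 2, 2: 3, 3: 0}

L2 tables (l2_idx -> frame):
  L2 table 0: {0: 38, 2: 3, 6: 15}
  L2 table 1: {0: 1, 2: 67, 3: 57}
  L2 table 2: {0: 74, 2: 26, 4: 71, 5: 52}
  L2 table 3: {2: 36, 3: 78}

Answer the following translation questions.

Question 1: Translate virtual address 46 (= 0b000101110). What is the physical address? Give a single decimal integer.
vaddr = 46 = 0b000101110
Split: l1_idx=0, l2_idx=2, offset=14
L1[0] = 1
L2[1][2] = 67
paddr = 67 * 16 + 14 = 1086

Answer: 1086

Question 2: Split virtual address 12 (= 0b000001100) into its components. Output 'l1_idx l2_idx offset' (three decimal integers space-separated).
vaddr = 12 = 0b000001100
  top 2 bits -> l1_idx = 0
  next 3 bits -> l2_idx = 0
  bottom 4 bits -> offset = 12

Answer: 0 0 12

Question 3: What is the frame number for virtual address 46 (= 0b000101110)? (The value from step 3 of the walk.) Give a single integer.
Answer: 67

Derivation:
vaddr = 46: l1_idx=0, l2_idx=2
L1[0] = 1; L2[1][2] = 67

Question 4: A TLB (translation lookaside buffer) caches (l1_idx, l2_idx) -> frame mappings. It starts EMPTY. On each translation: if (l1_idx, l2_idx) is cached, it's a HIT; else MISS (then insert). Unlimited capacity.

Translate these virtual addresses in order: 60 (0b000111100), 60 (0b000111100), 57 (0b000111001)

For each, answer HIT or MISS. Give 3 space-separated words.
vaddr=60: (0,3) not in TLB -> MISS, insert
vaddr=60: (0,3) in TLB -> HIT
vaddr=57: (0,3) in TLB -> HIT

Answer: MISS HIT HIT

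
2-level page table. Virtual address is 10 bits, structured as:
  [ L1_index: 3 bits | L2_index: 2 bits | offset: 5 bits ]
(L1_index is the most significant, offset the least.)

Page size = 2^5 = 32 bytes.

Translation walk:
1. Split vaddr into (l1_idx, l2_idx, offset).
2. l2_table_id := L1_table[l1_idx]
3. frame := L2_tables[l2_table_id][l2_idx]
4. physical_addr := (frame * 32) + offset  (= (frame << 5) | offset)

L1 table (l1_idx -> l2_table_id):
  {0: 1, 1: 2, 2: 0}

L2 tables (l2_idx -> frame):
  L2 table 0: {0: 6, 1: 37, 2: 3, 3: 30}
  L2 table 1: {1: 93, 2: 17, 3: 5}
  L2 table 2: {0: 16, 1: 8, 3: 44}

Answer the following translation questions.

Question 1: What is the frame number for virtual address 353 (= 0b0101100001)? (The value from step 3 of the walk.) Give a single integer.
Answer: 30

Derivation:
vaddr = 353: l1_idx=2, l2_idx=3
L1[2] = 0; L2[0][3] = 30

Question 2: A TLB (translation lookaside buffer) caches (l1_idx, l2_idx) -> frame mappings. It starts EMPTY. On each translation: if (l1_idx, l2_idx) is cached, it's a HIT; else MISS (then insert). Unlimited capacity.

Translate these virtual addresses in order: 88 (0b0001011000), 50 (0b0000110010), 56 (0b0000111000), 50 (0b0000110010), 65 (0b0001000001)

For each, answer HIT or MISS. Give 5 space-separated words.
vaddr=88: (0,2) not in TLB -> MISS, insert
vaddr=50: (0,1) not in TLB -> MISS, insert
vaddr=56: (0,1) in TLB -> HIT
vaddr=50: (0,1) in TLB -> HIT
vaddr=65: (0,2) in TLB -> HIT

Answer: MISS MISS HIT HIT HIT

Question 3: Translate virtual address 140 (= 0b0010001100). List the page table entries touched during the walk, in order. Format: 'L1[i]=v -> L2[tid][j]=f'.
Answer: L1[1]=2 -> L2[2][0]=16

Derivation:
vaddr = 140 = 0b0010001100
Split: l1_idx=1, l2_idx=0, offset=12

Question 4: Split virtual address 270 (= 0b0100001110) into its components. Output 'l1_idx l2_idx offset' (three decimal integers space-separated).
vaddr = 270 = 0b0100001110
  top 3 bits -> l1_idx = 2
  next 2 bits -> l2_idx = 0
  bottom 5 bits -> offset = 14

Answer: 2 0 14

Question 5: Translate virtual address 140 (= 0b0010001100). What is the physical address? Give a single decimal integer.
Answer: 524

Derivation:
vaddr = 140 = 0b0010001100
Split: l1_idx=1, l2_idx=0, offset=12
L1[1] = 2
L2[2][0] = 16
paddr = 16 * 32 + 12 = 524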